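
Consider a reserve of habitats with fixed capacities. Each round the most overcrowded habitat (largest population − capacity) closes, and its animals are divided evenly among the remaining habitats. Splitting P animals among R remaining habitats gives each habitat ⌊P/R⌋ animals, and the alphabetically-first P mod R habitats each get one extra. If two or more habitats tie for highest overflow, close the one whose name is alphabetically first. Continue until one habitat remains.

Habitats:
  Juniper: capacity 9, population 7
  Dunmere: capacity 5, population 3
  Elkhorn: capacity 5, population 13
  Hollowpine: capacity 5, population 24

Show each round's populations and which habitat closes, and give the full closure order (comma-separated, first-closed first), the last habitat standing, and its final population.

Round 1: Dunmere=3 Elkhorn=13 Hollowpine=24 Juniper=7 → close Hollowpine (overflow 19)
  24÷3 = 8 each, +1 to first 0
Round 2: Dunmere=11 Elkhorn=21 Juniper=15 → close Elkhorn (overflow 16)
  21÷2 = 10 each, +1 to first 1
Round 3: Dunmere=22 Juniper=25 → close Dunmere (overflow 17)
  22÷1 = 22 each, +1 to first 0

Closure order: Hollowpine, Elkhorn, Dunmere
Last habitat: Juniper with 47 animals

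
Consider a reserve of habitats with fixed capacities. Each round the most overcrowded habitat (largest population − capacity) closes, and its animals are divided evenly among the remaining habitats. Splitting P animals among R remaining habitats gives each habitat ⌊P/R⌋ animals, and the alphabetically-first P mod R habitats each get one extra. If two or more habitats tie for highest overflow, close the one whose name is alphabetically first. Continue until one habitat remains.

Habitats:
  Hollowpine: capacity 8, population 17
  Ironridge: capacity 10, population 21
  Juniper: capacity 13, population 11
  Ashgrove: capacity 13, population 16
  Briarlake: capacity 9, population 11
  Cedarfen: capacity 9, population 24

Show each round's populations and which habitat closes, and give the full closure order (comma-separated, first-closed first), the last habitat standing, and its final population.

Round 1: Ashgrove=16 Briarlake=11 Cedarfen=24 Hollowpine=17 Ironridge=21 Juniper=11 → close Cedarfen (overflow 15)
  24÷5 = 4 each, +1 to first 4
Round 2: Ashgrove=21 Briarlake=16 Hollowpine=22 Ironridge=26 Juniper=15 → close Ironridge (overflow 16)
  26÷4 = 6 each, +1 to first 2
Round 3: Ashgrove=28 Briarlake=23 Hollowpine=28 Juniper=21 → close Hollowpine (overflow 20)
  28÷3 = 9 each, +1 to first 1
Round 4: Ashgrove=38 Briarlake=32 Juniper=30 → close Ashgrove (overflow 25)
  38÷2 = 19 each, +1 to first 0
Round 5: Briarlake=51 Juniper=49 → close Briarlake (overflow 42)
  51÷1 = 51 each, +1 to first 0

Closure order: Cedarfen, Ironridge, Hollowpine, Ashgrove, Briarlake
Last habitat: Juniper with 100 animals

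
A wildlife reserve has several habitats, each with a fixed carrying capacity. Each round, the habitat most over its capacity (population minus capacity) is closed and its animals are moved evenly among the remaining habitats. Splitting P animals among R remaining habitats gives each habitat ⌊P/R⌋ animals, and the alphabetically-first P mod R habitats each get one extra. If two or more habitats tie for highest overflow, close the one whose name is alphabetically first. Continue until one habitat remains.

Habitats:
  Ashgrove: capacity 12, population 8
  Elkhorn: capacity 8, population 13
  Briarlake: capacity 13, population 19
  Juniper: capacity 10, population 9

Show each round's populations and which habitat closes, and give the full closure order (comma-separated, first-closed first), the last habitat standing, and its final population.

Closure order: Briarlake, Elkhorn, Juniper
Last habitat: Ashgrove with 49 animals

Round 1: Ashgrove=8 Briarlake=19 Elkhorn=13 Juniper=9 → close Briarlake (overflow 6)
  19÷3 = 6 each, +1 to first 1
Round 2: Ashgrove=15 Elkhorn=19 Juniper=15 → close Elkhorn (overflow 11)
  19÷2 = 9 each, +1 to first 1
Round 3: Ashgrove=25 Juniper=24 → close Juniper (overflow 14)
  24÷1 = 24 each, +1 to first 0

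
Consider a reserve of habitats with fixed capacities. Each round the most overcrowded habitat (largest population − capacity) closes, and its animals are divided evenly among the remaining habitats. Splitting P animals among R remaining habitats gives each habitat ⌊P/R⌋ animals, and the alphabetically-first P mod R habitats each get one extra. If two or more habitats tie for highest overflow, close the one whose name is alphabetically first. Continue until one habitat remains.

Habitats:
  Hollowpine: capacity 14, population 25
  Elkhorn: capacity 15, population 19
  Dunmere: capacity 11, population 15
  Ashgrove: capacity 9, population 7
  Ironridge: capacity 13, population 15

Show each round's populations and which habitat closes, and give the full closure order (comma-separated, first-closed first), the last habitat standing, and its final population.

Closure order: Hollowpine, Dunmere, Elkhorn, Ironridge
Last habitat: Ashgrove with 81 animals

Round 1: Ashgrove=7 Dunmere=15 Elkhorn=19 Hollowpine=25 Ironridge=15 → close Hollowpine (overflow 11)
  25÷4 = 6 each, +1 to first 1
Round 2: Ashgrove=14 Dunmere=21 Elkhorn=25 Ironridge=21 → close Dunmere (overflow 10)
  21÷3 = 7 each, +1 to first 0
Round 3: Ashgrove=21 Elkhorn=32 Ironridge=28 → close Elkhorn (overflow 17)
  32÷2 = 16 each, +1 to first 0
Round 4: Ashgrove=37 Ironridge=44 → close Ironridge (overflow 31)
  44÷1 = 44 each, +1 to first 0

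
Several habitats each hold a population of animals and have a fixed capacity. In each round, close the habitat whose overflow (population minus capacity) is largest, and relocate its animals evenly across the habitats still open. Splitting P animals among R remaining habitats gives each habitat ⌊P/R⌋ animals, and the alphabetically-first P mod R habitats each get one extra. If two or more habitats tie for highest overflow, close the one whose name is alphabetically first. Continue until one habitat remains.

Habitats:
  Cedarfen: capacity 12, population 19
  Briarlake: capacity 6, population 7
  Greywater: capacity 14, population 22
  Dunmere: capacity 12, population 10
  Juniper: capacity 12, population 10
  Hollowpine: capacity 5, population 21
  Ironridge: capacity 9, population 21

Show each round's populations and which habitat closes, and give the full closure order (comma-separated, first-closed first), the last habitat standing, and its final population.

Round 1: Briarlake=7 Cedarfen=19 Dunmere=10 Greywater=22 Hollowpine=21 Ironridge=21 Juniper=10 → close Hollowpine (overflow 16)
  21÷6 = 3 each, +1 to first 3
Round 2: Briarlake=11 Cedarfen=23 Dunmere=14 Greywater=25 Ironridge=24 Juniper=13 → close Ironridge (overflow 15)
  24÷5 = 4 each, +1 to first 4
Round 3: Briarlake=16 Cedarfen=28 Dunmere=19 Greywater=30 Juniper=17 → close Cedarfen (overflow 16)
  28÷4 = 7 each, +1 to first 0
Round 4: Briarlake=23 Dunmere=26 Greywater=37 Juniper=24 → close Greywater (overflow 23)
  37÷3 = 12 each, +1 to first 1
Round 5: Briarlake=36 Dunmere=38 Juniper=36 → close Briarlake (overflow 30)
  36÷2 = 18 each, +1 to first 0
Round 6: Dunmere=56 Juniper=54 → close Dunmere (overflow 44)
  56÷1 = 56 each, +1 to first 0

Closure order: Hollowpine, Ironridge, Cedarfen, Greywater, Briarlake, Dunmere
Last habitat: Juniper with 110 animals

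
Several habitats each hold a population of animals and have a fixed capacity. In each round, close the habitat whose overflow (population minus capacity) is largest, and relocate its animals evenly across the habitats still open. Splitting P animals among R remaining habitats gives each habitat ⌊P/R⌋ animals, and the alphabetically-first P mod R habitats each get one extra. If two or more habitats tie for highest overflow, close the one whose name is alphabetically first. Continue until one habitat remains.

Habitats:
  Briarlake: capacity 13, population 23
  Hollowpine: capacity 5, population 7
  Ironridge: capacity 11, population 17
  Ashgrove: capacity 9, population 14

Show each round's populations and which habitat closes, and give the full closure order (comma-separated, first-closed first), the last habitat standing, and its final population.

Closure order: Briarlake, Ashgrove, Ironridge
Last habitat: Hollowpine with 61 animals

Round 1: Ashgrove=14 Briarlake=23 Hollowpine=7 Ironridge=17 → close Briarlake (overflow 10)
  23÷3 = 7 each, +1 to first 2
Round 2: Ashgrove=22 Hollowpine=15 Ironridge=24 → close Ashgrove (overflow 13)
  22÷2 = 11 each, +1 to first 0
Round 3: Hollowpine=26 Ironridge=35 → close Ironridge (overflow 24)
  35÷1 = 35 each, +1 to first 0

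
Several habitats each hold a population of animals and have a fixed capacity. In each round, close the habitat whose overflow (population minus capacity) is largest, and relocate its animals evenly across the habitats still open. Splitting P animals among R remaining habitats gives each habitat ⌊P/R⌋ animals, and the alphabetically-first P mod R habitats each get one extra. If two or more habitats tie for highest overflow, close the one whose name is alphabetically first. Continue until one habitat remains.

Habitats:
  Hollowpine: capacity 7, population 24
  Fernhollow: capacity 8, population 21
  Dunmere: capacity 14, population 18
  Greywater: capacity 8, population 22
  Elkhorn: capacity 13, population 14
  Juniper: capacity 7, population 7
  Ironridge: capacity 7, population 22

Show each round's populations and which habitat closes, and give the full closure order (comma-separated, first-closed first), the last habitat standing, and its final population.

Closure order: Hollowpine, Ironridge, Greywater, Fernhollow, Dunmere, Elkhorn
Last habitat: Juniper with 128 animals

Round 1: Dunmere=18 Elkhorn=14 Fernhollow=21 Greywater=22 Hollowpine=24 Ironridge=22 Juniper=7 → close Hollowpine (overflow 17)
  24÷6 = 4 each, +1 to first 0
Round 2: Dunmere=22 Elkhorn=18 Fernhollow=25 Greywater=26 Ironridge=26 Juniper=11 → close Ironridge (overflow 19)
  26÷5 = 5 each, +1 to first 1
Round 3: Dunmere=28 Elkhorn=23 Fernhollow=30 Greywater=31 Juniper=16 → close Greywater (overflow 23)
  31÷4 = 7 each, +1 to first 3
Round 4: Dunmere=36 Elkhorn=31 Fernhollow=38 Juniper=23 → close Fernhollow (overflow 30)
  38÷3 = 12 each, +1 to first 2
Round 5: Dunmere=49 Elkhorn=44 Juniper=35 → close Dunmere (overflow 35)
  49÷2 = 24 each, +1 to first 1
Round 6: Elkhorn=69 Juniper=59 → close Elkhorn (overflow 56)
  69÷1 = 69 each, +1 to first 0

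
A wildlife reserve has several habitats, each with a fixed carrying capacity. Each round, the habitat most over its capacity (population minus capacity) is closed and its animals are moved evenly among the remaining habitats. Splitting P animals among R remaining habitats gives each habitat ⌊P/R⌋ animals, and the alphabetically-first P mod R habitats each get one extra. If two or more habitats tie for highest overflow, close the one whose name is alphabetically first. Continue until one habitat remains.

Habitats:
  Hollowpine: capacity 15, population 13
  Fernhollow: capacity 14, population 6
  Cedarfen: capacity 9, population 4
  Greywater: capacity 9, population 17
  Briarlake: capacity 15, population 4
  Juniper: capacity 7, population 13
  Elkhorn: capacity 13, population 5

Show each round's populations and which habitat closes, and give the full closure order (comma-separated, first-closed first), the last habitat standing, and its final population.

Round 1: Briarlake=4 Cedarfen=4 Elkhorn=5 Fernhollow=6 Greywater=17 Hollowpine=13 Juniper=13 → close Greywater (overflow 8)
  17÷6 = 2 each, +1 to first 5
Round 2: Briarlake=7 Cedarfen=7 Elkhorn=8 Fernhollow=9 Hollowpine=16 Juniper=15 → close Juniper (overflow 8)
  15÷5 = 3 each, +1 to first 0
Round 3: Briarlake=10 Cedarfen=10 Elkhorn=11 Fernhollow=12 Hollowpine=19 → close Hollowpine (overflow 4)
  19÷4 = 4 each, +1 to first 3
Round 4: Briarlake=15 Cedarfen=15 Elkhorn=16 Fernhollow=16 → close Cedarfen (overflow 6)
  15÷3 = 5 each, +1 to first 0
Round 5: Briarlake=20 Elkhorn=21 Fernhollow=21 → close Elkhorn (overflow 8)
  21÷2 = 10 each, +1 to first 1
Round 6: Briarlake=31 Fernhollow=31 → close Fernhollow (overflow 17)
  31÷1 = 31 each, +1 to first 0

Closure order: Greywater, Juniper, Hollowpine, Cedarfen, Elkhorn, Fernhollow
Last habitat: Briarlake with 62 animals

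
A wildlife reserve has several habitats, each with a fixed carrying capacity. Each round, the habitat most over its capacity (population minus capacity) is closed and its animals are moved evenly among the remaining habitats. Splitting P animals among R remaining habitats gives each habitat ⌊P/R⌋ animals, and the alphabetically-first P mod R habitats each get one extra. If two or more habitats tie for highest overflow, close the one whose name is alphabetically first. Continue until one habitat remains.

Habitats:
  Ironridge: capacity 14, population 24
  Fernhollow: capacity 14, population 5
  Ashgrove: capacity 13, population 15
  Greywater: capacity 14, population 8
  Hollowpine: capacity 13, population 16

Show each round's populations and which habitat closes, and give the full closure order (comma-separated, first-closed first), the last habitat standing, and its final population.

Round 1: Ashgrove=15 Fernhollow=5 Greywater=8 Hollowpine=16 Ironridge=24 → close Ironridge (overflow 10)
  24÷4 = 6 each, +1 to first 0
Round 2: Ashgrove=21 Fernhollow=11 Greywater=14 Hollowpine=22 → close Hollowpine (overflow 9)
  22÷3 = 7 each, +1 to first 1
Round 3: Ashgrove=29 Fernhollow=18 Greywater=21 → close Ashgrove (overflow 16)
  29÷2 = 14 each, +1 to first 1
Round 4: Fernhollow=33 Greywater=35 → close Greywater (overflow 21)
  35÷1 = 35 each, +1 to first 0

Closure order: Ironridge, Hollowpine, Ashgrove, Greywater
Last habitat: Fernhollow with 68 animals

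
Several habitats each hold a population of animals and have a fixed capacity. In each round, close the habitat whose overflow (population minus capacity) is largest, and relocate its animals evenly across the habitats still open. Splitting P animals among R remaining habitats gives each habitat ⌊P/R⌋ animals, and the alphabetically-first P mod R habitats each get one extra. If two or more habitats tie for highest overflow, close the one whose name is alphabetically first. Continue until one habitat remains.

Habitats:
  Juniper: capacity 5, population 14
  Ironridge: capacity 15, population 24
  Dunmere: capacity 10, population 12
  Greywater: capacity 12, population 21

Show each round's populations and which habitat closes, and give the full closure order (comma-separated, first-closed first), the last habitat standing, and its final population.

Closure order: Greywater, Ironridge, Juniper
Last habitat: Dunmere with 71 animals

Round 1: Dunmere=12 Greywater=21 Ironridge=24 Juniper=14 → close Greywater (overflow 9)
  21÷3 = 7 each, +1 to first 0
Round 2: Dunmere=19 Ironridge=31 Juniper=21 → close Ironridge (overflow 16)
  31÷2 = 15 each, +1 to first 1
Round 3: Dunmere=35 Juniper=36 → close Juniper (overflow 31)
  36÷1 = 36 each, +1 to first 0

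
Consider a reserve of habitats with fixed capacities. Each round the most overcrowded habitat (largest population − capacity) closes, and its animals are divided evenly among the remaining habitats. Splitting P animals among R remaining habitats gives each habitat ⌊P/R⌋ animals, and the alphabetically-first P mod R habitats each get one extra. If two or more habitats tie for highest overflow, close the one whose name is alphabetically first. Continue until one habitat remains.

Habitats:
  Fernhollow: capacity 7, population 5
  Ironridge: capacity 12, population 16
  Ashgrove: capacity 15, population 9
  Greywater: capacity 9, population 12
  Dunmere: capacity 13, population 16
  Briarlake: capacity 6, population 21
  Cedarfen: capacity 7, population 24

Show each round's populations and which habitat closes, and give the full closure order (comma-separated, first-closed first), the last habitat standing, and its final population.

Closure order: Cedarfen, Briarlake, Ironridge, Dunmere, Greywater, Fernhollow
Last habitat: Ashgrove with 103 animals

Round 1: Ashgrove=9 Briarlake=21 Cedarfen=24 Dunmere=16 Fernhollow=5 Greywater=12 Ironridge=16 → close Cedarfen (overflow 17)
  24÷6 = 4 each, +1 to first 0
Round 2: Ashgrove=13 Briarlake=25 Dunmere=20 Fernhollow=9 Greywater=16 Ironridge=20 → close Briarlake (overflow 19)
  25÷5 = 5 each, +1 to first 0
Round 3: Ashgrove=18 Dunmere=25 Fernhollow=14 Greywater=21 Ironridge=25 → close Ironridge (overflow 13)
  25÷4 = 6 each, +1 to first 1
Round 4: Ashgrove=25 Dunmere=31 Fernhollow=20 Greywater=27 → close Dunmere (overflow 18)
  31÷3 = 10 each, +1 to first 1
Round 5: Ashgrove=36 Fernhollow=30 Greywater=37 → close Greywater (overflow 28)
  37÷2 = 18 each, +1 to first 1
Round 6: Ashgrove=55 Fernhollow=48 → close Fernhollow (overflow 41)
  48÷1 = 48 each, +1 to first 0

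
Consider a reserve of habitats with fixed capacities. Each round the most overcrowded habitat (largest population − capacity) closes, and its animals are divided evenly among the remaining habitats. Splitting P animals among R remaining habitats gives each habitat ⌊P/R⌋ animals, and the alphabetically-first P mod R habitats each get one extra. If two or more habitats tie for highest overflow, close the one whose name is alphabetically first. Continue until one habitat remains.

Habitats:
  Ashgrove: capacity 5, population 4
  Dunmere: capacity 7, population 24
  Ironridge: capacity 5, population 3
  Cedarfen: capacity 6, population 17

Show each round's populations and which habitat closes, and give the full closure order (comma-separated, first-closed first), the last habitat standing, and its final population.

Round 1: Ashgrove=4 Cedarfen=17 Dunmere=24 Ironridge=3 → close Dunmere (overflow 17)
  24÷3 = 8 each, +1 to first 0
Round 2: Ashgrove=12 Cedarfen=25 Ironridge=11 → close Cedarfen (overflow 19)
  25÷2 = 12 each, +1 to first 1
Round 3: Ashgrove=25 Ironridge=23 → close Ashgrove (overflow 20)
  25÷1 = 25 each, +1 to first 0

Closure order: Dunmere, Cedarfen, Ashgrove
Last habitat: Ironridge with 48 animals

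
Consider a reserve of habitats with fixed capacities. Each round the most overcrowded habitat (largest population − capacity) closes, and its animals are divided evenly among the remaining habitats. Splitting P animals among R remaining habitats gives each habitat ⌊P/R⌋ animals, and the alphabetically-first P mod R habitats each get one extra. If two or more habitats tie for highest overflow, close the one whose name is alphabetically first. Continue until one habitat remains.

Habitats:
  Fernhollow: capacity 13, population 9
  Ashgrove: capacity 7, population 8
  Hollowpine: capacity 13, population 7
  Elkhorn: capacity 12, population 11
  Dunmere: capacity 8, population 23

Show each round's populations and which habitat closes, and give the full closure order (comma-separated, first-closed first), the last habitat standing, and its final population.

Closure order: Dunmere, Ashgrove, Elkhorn, Fernhollow
Last habitat: Hollowpine with 58 animals

Round 1: Ashgrove=8 Dunmere=23 Elkhorn=11 Fernhollow=9 Hollowpine=7 → close Dunmere (overflow 15)
  23÷4 = 5 each, +1 to first 3
Round 2: Ashgrove=14 Elkhorn=17 Fernhollow=15 Hollowpine=12 → close Ashgrove (overflow 7)
  14÷3 = 4 each, +1 to first 2
Round 3: Elkhorn=22 Fernhollow=20 Hollowpine=16 → close Elkhorn (overflow 10)
  22÷2 = 11 each, +1 to first 0
Round 4: Fernhollow=31 Hollowpine=27 → close Fernhollow (overflow 18)
  31÷1 = 31 each, +1 to first 0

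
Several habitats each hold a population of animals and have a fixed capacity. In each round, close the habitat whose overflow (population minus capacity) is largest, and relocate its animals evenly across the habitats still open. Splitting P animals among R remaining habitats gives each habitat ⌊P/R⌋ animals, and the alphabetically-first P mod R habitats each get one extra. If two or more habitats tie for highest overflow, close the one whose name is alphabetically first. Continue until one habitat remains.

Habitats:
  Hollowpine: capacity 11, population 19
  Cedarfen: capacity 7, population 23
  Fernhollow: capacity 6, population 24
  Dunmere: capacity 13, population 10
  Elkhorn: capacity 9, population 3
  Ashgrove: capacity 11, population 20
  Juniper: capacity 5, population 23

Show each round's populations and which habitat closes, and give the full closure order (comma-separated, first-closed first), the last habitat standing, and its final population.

Closure order: Fernhollow, Juniper, Cedarfen, Ashgrove, Hollowpine, Dunmere
Last habitat: Elkhorn with 122 animals

Round 1: Ashgrove=20 Cedarfen=23 Dunmere=10 Elkhorn=3 Fernhollow=24 Hollowpine=19 Juniper=23 → close Fernhollow (overflow 18)
  24÷6 = 4 each, +1 to first 0
Round 2: Ashgrove=24 Cedarfen=27 Dunmere=14 Elkhorn=7 Hollowpine=23 Juniper=27 → close Juniper (overflow 22)
  27÷5 = 5 each, +1 to first 2
Round 3: Ashgrove=30 Cedarfen=33 Dunmere=19 Elkhorn=12 Hollowpine=28 → close Cedarfen (overflow 26)
  33÷4 = 8 each, +1 to first 1
Round 4: Ashgrove=39 Dunmere=27 Elkhorn=20 Hollowpine=36 → close Ashgrove (overflow 28)
  39÷3 = 13 each, +1 to first 0
Round 5: Dunmere=40 Elkhorn=33 Hollowpine=49 → close Hollowpine (overflow 38)
  49÷2 = 24 each, +1 to first 1
Round 6: Dunmere=65 Elkhorn=57 → close Dunmere (overflow 52)
  65÷1 = 65 each, +1 to first 0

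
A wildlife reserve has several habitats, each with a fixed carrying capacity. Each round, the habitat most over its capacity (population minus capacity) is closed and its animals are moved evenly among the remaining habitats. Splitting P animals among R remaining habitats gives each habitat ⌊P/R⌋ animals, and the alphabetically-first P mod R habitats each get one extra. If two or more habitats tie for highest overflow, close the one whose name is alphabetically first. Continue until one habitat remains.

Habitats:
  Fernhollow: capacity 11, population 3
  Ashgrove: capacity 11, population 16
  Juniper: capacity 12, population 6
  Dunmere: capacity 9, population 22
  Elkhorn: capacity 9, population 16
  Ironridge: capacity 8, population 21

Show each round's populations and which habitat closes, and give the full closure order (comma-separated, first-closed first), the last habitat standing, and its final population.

Round 1: Ashgrove=16 Dunmere=22 Elkhorn=16 Fernhollow=3 Ironridge=21 Juniper=6 → close Dunmere (overflow 13)
  22÷5 = 4 each, +1 to first 2
Round 2: Ashgrove=21 Elkhorn=21 Fernhollow=7 Ironridge=25 Juniper=10 → close Ironridge (overflow 17)
  25÷4 = 6 each, +1 to first 1
Round 3: Ashgrove=28 Elkhorn=27 Fernhollow=13 Juniper=16 → close Elkhorn (overflow 18)
  27÷3 = 9 each, +1 to first 0
Round 4: Ashgrove=37 Fernhollow=22 Juniper=25 → close Ashgrove (overflow 26)
  37÷2 = 18 each, +1 to first 1
Round 5: Fernhollow=41 Juniper=43 → close Juniper (overflow 31)
  43÷1 = 43 each, +1 to first 0

Closure order: Dunmere, Ironridge, Elkhorn, Ashgrove, Juniper
Last habitat: Fernhollow with 84 animals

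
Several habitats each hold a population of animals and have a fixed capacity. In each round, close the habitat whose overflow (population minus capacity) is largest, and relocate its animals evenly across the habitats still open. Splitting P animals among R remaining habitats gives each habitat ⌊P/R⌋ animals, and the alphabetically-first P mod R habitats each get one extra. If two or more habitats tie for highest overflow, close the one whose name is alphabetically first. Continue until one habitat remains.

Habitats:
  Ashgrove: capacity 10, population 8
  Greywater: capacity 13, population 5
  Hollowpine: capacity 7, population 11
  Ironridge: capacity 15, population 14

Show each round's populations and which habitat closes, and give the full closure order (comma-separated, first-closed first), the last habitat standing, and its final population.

Closure order: Hollowpine, Ashgrove, Ironridge
Last habitat: Greywater with 38 animals

Round 1: Ashgrove=8 Greywater=5 Hollowpine=11 Ironridge=14 → close Hollowpine (overflow 4)
  11÷3 = 3 each, +1 to first 2
Round 2: Ashgrove=12 Greywater=9 Ironridge=17 → close Ashgrove (overflow 2)
  12÷2 = 6 each, +1 to first 0
Round 3: Greywater=15 Ironridge=23 → close Ironridge (overflow 8)
  23÷1 = 23 each, +1 to first 0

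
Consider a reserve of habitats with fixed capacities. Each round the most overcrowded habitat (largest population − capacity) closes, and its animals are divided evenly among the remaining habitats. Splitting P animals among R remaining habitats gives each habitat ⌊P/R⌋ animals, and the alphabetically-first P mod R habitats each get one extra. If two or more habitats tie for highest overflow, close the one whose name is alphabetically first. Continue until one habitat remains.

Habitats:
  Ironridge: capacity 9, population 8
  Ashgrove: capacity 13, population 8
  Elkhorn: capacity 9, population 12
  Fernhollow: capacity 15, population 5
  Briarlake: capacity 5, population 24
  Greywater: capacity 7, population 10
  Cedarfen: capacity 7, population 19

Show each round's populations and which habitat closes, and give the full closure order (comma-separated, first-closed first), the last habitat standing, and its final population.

Closure order: Briarlake, Cedarfen, Elkhorn, Greywater, Ironridge, Ashgrove
Last habitat: Fernhollow with 86 animals

Round 1: Ashgrove=8 Briarlake=24 Cedarfen=19 Elkhorn=12 Fernhollow=5 Greywater=10 Ironridge=8 → close Briarlake (overflow 19)
  24÷6 = 4 each, +1 to first 0
Round 2: Ashgrove=12 Cedarfen=23 Elkhorn=16 Fernhollow=9 Greywater=14 Ironridge=12 → close Cedarfen (overflow 16)
  23÷5 = 4 each, +1 to first 3
Round 3: Ashgrove=17 Elkhorn=21 Fernhollow=14 Greywater=18 Ironridge=16 → close Elkhorn (overflow 12)
  21÷4 = 5 each, +1 to first 1
Round 4: Ashgrove=23 Fernhollow=19 Greywater=23 Ironridge=21 → close Greywater (overflow 16)
  23÷3 = 7 each, +1 to first 2
Round 5: Ashgrove=31 Fernhollow=27 Ironridge=28 → close Ironridge (overflow 19)
  28÷2 = 14 each, +1 to first 0
Round 6: Ashgrove=45 Fernhollow=41 → close Ashgrove (overflow 32)
  45÷1 = 45 each, +1 to first 0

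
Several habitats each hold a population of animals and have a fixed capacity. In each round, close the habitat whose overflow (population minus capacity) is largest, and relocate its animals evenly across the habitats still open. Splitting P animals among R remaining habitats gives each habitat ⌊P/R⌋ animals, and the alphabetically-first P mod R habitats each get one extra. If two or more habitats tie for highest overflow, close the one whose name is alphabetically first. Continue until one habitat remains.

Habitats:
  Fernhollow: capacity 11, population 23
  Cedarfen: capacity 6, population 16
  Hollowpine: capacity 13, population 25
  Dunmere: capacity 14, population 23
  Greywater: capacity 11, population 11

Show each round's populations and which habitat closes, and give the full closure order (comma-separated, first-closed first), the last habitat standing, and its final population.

Round 1: Cedarfen=16 Dunmere=23 Fernhollow=23 Greywater=11 Hollowpine=25 → close Fernhollow (overflow 12)
  23÷4 = 5 each, +1 to first 3
Round 2: Cedarfen=22 Dunmere=29 Greywater=17 Hollowpine=30 → close Hollowpine (overflow 17)
  30÷3 = 10 each, +1 to first 0
Round 3: Cedarfen=32 Dunmere=39 Greywater=27 → close Cedarfen (overflow 26)
  32÷2 = 16 each, +1 to first 0
Round 4: Dunmere=55 Greywater=43 → close Dunmere (overflow 41)
  55÷1 = 55 each, +1 to first 0

Closure order: Fernhollow, Hollowpine, Cedarfen, Dunmere
Last habitat: Greywater with 98 animals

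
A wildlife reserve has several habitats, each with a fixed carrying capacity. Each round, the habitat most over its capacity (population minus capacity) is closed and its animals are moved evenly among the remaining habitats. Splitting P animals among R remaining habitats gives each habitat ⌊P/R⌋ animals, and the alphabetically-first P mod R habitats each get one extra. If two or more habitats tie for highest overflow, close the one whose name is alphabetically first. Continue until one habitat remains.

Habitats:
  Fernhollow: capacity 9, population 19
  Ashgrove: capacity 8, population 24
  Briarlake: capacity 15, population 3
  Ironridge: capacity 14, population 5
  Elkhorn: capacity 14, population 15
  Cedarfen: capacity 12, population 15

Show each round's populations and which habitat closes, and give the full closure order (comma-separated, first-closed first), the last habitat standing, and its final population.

Closure order: Ashgrove, Fernhollow, Cedarfen, Elkhorn, Briarlake
Last habitat: Ironridge with 81 animals

Round 1: Ashgrove=24 Briarlake=3 Cedarfen=15 Elkhorn=15 Fernhollow=19 Ironridge=5 → close Ashgrove (overflow 16)
  24÷5 = 4 each, +1 to first 4
Round 2: Briarlake=8 Cedarfen=20 Elkhorn=20 Fernhollow=24 Ironridge=9 → close Fernhollow (overflow 15)
  24÷4 = 6 each, +1 to first 0
Round 3: Briarlake=14 Cedarfen=26 Elkhorn=26 Ironridge=15 → close Cedarfen (overflow 14)
  26÷3 = 8 each, +1 to first 2
Round 4: Briarlake=23 Elkhorn=35 Ironridge=23 → close Elkhorn (overflow 21)
  35÷2 = 17 each, +1 to first 1
Round 5: Briarlake=41 Ironridge=40 → close Briarlake (overflow 26)
  41÷1 = 41 each, +1 to first 0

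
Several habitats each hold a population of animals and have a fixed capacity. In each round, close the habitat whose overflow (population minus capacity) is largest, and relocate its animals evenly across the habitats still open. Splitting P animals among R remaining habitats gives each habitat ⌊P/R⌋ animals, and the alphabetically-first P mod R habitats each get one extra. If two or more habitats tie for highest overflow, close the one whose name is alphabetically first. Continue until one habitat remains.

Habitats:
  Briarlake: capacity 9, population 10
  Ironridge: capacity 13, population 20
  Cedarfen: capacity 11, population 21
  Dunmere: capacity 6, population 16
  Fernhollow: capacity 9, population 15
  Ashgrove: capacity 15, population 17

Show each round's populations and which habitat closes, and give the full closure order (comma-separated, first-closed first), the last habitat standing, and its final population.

Closure order: Cedarfen, Dunmere, Ironridge, Fernhollow, Ashgrove
Last habitat: Briarlake with 99 animals

Round 1: Ashgrove=17 Briarlake=10 Cedarfen=21 Dunmere=16 Fernhollow=15 Ironridge=20 → close Cedarfen (overflow 10)
  21÷5 = 4 each, +1 to first 1
Round 2: Ashgrove=22 Briarlake=14 Dunmere=20 Fernhollow=19 Ironridge=24 → close Dunmere (overflow 14)
  20÷4 = 5 each, +1 to first 0
Round 3: Ashgrove=27 Briarlake=19 Fernhollow=24 Ironridge=29 → close Ironridge (overflow 16)
  29÷3 = 9 each, +1 to first 2
Round 4: Ashgrove=37 Briarlake=29 Fernhollow=33 → close Fernhollow (overflow 24)
  33÷2 = 16 each, +1 to first 1
Round 5: Ashgrove=54 Briarlake=45 → close Ashgrove (overflow 39)
  54÷1 = 54 each, +1 to first 0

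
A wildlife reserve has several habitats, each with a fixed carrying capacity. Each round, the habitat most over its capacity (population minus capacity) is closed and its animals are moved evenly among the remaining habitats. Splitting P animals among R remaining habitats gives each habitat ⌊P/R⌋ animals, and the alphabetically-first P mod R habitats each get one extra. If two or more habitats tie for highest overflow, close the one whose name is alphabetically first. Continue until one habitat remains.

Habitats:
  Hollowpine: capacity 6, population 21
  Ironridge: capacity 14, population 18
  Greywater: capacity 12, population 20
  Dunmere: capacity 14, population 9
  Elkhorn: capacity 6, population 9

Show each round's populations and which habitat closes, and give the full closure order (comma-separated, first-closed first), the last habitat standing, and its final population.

Round 1: Dunmere=9 Elkhorn=9 Greywater=20 Hollowpine=21 Ironridge=18 → close Hollowpine (overflow 15)
  21÷4 = 5 each, +1 to first 1
Round 2: Dunmere=15 Elkhorn=14 Greywater=25 Ironridge=23 → close Greywater (overflow 13)
  25÷3 = 8 each, +1 to first 1
Round 3: Dunmere=24 Elkhorn=22 Ironridge=31 → close Ironridge (overflow 17)
  31÷2 = 15 each, +1 to first 1
Round 4: Dunmere=40 Elkhorn=37 → close Elkhorn (overflow 31)
  37÷1 = 37 each, +1 to first 0

Closure order: Hollowpine, Greywater, Ironridge, Elkhorn
Last habitat: Dunmere with 77 animals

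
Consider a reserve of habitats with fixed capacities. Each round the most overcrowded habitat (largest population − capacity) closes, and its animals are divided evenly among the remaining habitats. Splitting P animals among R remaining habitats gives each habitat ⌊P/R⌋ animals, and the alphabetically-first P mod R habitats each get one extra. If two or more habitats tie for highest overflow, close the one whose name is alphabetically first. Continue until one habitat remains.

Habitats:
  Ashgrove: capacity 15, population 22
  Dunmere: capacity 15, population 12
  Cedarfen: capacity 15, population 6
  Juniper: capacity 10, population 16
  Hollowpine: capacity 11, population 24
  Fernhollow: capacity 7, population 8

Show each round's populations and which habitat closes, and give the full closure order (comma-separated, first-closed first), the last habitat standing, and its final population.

Closure order: Hollowpine, Ashgrove, Juniper, Fernhollow, Dunmere
Last habitat: Cedarfen with 88 animals

Round 1: Ashgrove=22 Cedarfen=6 Dunmere=12 Fernhollow=8 Hollowpine=24 Juniper=16 → close Hollowpine (overflow 13)
  24÷5 = 4 each, +1 to first 4
Round 2: Ashgrove=27 Cedarfen=11 Dunmere=17 Fernhollow=13 Juniper=20 → close Ashgrove (overflow 12)
  27÷4 = 6 each, +1 to first 3
Round 3: Cedarfen=18 Dunmere=24 Fernhollow=20 Juniper=26 → close Juniper (overflow 16)
  26÷3 = 8 each, +1 to first 2
Round 4: Cedarfen=27 Dunmere=33 Fernhollow=28 → close Fernhollow (overflow 21)
  28÷2 = 14 each, +1 to first 0
Round 5: Cedarfen=41 Dunmere=47 → close Dunmere (overflow 32)
  47÷1 = 47 each, +1 to first 0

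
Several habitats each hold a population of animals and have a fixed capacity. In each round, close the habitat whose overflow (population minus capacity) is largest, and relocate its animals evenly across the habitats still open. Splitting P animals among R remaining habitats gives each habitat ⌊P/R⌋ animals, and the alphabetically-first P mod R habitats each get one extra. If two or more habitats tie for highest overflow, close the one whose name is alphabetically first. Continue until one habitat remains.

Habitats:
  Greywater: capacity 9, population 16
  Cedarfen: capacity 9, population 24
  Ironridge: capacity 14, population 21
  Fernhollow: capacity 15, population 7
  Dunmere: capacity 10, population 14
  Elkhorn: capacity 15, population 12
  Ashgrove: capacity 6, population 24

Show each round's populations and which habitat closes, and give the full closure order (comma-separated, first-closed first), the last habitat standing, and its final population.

Closure order: Ashgrove, Cedarfen, Greywater, Ironridge, Dunmere, Elkhorn
Last habitat: Fernhollow with 118 animals

Round 1: Ashgrove=24 Cedarfen=24 Dunmere=14 Elkhorn=12 Fernhollow=7 Greywater=16 Ironridge=21 → close Ashgrove (overflow 18)
  24÷6 = 4 each, +1 to first 0
Round 2: Cedarfen=28 Dunmere=18 Elkhorn=16 Fernhollow=11 Greywater=20 Ironridge=25 → close Cedarfen (overflow 19)
  28÷5 = 5 each, +1 to first 3
Round 3: Dunmere=24 Elkhorn=22 Fernhollow=17 Greywater=25 Ironridge=30 → close Greywater (overflow 16)
  25÷4 = 6 each, +1 to first 1
Round 4: Dunmere=31 Elkhorn=28 Fernhollow=23 Ironridge=36 → close Ironridge (overflow 22)
  36÷3 = 12 each, +1 to first 0
Round 5: Dunmere=43 Elkhorn=40 Fernhollow=35 → close Dunmere (overflow 33)
  43÷2 = 21 each, +1 to first 1
Round 6: Elkhorn=62 Fernhollow=56 → close Elkhorn (overflow 47)
  62÷1 = 62 each, +1 to first 0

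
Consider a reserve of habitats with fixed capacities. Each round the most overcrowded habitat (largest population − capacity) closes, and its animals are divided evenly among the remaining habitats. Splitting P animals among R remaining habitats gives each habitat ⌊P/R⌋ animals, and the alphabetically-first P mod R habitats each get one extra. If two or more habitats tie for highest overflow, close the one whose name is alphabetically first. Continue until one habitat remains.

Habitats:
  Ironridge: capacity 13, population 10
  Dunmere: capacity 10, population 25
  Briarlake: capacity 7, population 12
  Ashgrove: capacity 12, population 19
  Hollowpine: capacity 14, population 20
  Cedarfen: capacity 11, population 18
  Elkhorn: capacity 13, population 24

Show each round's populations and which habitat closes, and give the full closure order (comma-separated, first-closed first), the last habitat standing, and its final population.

Closure order: Dunmere, Elkhorn, Ashgrove, Cedarfen, Briarlake, Hollowpine
Last habitat: Ironridge with 128 animals

Round 1: Ashgrove=19 Briarlake=12 Cedarfen=18 Dunmere=25 Elkhorn=24 Hollowpine=20 Ironridge=10 → close Dunmere (overflow 15)
  25÷6 = 4 each, +1 to first 1
Round 2: Ashgrove=24 Briarlake=16 Cedarfen=22 Elkhorn=28 Hollowpine=24 Ironridge=14 → close Elkhorn (overflow 15)
  28÷5 = 5 each, +1 to first 3
Round 3: Ashgrove=30 Briarlake=22 Cedarfen=28 Hollowpine=29 Ironridge=19 → close Ashgrove (overflow 18)
  30÷4 = 7 each, +1 to first 2
Round 4: Briarlake=30 Cedarfen=36 Hollowpine=36 Ironridge=26 → close Cedarfen (overflow 25)
  36÷3 = 12 each, +1 to first 0
Round 5: Briarlake=42 Hollowpine=48 Ironridge=38 → close Briarlake (overflow 35)
  42÷2 = 21 each, +1 to first 0
Round 6: Hollowpine=69 Ironridge=59 → close Hollowpine (overflow 55)
  69÷1 = 69 each, +1 to first 0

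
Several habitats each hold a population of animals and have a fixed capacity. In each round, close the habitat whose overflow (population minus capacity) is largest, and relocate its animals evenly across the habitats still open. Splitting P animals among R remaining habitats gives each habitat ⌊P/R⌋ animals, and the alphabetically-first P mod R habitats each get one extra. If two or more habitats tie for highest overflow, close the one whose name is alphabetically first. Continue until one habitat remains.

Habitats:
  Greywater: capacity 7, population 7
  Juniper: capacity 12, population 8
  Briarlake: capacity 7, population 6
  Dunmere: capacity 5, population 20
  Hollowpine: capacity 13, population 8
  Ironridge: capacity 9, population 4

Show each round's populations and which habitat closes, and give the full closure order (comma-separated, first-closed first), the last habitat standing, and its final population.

Round 1: Briarlake=6 Dunmere=20 Greywater=7 Hollowpine=8 Ironridge=4 Juniper=8 → close Dunmere (overflow 15)
  20÷5 = 4 each, +1 to first 0
Round 2: Briarlake=10 Greywater=11 Hollowpine=12 Ironridge=8 Juniper=12 → close Greywater (overflow 4)
  11÷4 = 2 each, +1 to first 3
Round 3: Briarlake=13 Hollowpine=15 Ironridge=11 Juniper=14 → close Briarlake (overflow 6)
  13÷3 = 4 each, +1 to first 1
Round 4: Hollowpine=20 Ironridge=15 Juniper=18 → close Hollowpine (overflow 7)
  20÷2 = 10 each, +1 to first 0
Round 5: Ironridge=25 Juniper=28 → close Ironridge (overflow 16)
  25÷1 = 25 each, +1 to first 0

Closure order: Dunmere, Greywater, Briarlake, Hollowpine, Ironridge
Last habitat: Juniper with 53 animals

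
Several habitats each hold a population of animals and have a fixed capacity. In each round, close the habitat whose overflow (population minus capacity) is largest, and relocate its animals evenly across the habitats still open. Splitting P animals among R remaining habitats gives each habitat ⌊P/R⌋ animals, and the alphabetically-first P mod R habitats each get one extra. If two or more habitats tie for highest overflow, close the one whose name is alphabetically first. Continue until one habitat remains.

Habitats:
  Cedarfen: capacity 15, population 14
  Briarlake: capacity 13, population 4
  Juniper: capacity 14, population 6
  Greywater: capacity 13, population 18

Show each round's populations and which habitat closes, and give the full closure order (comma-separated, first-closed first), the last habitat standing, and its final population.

Round 1: Briarlake=4 Cedarfen=14 Greywater=18 Juniper=6 → close Greywater (overflow 5)
  18÷3 = 6 each, +1 to first 0
Round 2: Briarlake=10 Cedarfen=20 Juniper=12 → close Cedarfen (overflow 5)
  20÷2 = 10 each, +1 to first 0
Round 3: Briarlake=20 Juniper=22 → close Juniper (overflow 8)
  22÷1 = 22 each, +1 to first 0

Closure order: Greywater, Cedarfen, Juniper
Last habitat: Briarlake with 42 animals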